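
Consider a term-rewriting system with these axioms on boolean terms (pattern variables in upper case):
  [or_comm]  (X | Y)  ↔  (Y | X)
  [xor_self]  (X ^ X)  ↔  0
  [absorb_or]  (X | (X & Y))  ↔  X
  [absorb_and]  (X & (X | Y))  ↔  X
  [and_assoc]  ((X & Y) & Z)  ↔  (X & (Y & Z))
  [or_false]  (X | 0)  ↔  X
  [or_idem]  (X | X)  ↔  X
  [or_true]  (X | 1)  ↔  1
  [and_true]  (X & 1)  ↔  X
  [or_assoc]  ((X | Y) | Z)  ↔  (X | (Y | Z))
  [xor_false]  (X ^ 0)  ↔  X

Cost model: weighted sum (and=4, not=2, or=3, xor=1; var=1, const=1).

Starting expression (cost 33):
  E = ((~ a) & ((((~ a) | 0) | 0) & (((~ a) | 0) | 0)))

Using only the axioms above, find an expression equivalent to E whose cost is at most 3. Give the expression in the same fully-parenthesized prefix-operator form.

(1) ((~ a) | 0)  =[or_false →]=  (~ a)    ⊢ ((~ a) & (((~ a) | 0) & (((~ a) | 0) | 0)))
(2) (((~ a) | 0) & (((~ a) | 0) | 0))  =[absorb_and →]=  ((~ a) | 0)    ⊢ ((~ a) & ((~ a) | 0))
(3) ((~ a) & ((~ a) | 0))  =[absorb_and →]=  (~ a)    ⊢ cost 3, within 3

(~ a)   [cost 3]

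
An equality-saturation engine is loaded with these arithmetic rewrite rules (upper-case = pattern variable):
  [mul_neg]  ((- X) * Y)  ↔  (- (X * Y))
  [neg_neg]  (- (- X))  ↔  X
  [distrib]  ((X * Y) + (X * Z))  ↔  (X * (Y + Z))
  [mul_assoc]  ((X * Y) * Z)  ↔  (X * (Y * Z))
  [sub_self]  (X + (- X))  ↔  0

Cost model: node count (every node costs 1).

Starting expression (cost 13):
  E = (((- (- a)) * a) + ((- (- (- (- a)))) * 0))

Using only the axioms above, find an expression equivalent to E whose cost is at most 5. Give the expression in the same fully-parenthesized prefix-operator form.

(1) (- (- a))  =[neg_neg →]=  a    ⊢ (((- (- a)) * a) + ((- (- a)) * 0))
(2) (((- (- a)) * a) + ((- (- a)) * 0))  =[distrib →]=  ((- (- a)) * (a + 0))
(3) (- (- a))  =[neg_neg →]=  a    ⊢ cost 5, within 5

(a * (a + 0))   [cost 5]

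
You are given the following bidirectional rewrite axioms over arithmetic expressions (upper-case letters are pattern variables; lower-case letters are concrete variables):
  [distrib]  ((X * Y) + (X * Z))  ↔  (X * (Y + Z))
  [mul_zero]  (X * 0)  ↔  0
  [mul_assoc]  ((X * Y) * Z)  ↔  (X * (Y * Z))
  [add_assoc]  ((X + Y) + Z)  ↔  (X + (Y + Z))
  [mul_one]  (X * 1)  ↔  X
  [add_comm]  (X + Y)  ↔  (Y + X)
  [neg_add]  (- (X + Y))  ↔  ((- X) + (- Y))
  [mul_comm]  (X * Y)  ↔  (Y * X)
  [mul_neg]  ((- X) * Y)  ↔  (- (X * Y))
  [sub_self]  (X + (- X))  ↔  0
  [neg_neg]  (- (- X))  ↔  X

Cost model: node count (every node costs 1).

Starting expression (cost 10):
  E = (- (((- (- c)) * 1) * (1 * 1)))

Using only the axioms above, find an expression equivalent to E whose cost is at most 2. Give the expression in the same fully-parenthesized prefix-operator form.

(1) (- (- c))  =[neg_neg →]=  c    ⊢ (- ((c * 1) * (1 * 1)))
(2) (1 * 1)  =[mul_one →]=  1    ⊢ (- ((c * 1) * 1))
(3) (c * 1)  =[mul_one →]=  c    ⊢ (- (c * 1))
(4) (c * 1)  =[mul_one →]=  c    ⊢ cost 2, within 2

(- c)   [cost 2]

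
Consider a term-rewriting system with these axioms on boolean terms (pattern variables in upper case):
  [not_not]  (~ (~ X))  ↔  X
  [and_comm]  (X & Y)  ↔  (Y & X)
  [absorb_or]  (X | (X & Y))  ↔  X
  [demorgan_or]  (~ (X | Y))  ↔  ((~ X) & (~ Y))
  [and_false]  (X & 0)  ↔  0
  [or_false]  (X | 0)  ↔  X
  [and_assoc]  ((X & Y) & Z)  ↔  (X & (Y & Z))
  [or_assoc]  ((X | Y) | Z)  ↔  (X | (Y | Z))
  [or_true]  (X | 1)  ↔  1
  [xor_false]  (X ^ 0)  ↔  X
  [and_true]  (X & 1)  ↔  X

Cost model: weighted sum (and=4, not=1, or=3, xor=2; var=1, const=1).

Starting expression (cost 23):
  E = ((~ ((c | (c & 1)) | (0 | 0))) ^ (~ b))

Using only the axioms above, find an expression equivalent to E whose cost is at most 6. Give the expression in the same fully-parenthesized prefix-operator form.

((~ c) ^ (~ b))   [cost 6]

1. [absorb_or →] (c | (c & 1))  →  c;  E = ((~ (c | (0 | 0))) ^ (~ b))
2. [or_false →] (0 | 0)  →  0;  E = ((~ (c | 0)) ^ (~ b))
3. [or_false →] (c | 0)  →  c;  cost 6 ≤ 6, done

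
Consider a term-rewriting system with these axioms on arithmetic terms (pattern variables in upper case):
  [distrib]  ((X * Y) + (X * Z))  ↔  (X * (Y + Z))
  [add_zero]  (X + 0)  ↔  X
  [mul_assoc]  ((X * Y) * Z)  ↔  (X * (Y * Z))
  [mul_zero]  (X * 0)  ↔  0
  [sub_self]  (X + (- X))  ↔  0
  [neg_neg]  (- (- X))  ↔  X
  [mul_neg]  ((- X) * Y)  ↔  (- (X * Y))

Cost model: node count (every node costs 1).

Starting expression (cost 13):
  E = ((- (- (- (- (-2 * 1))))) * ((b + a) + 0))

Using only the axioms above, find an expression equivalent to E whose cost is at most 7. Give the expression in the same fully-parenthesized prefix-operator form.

(1) ((b + a) + 0)  =[add_zero →]=  (b + a)    ⊢ ((- (- (- (- (-2 * 1))))) * (b + a))
(2) (- (- (- (-2 * 1))))  =[neg_neg →]=  (- (-2 * 1))    ⊢ ((- (- (-2 * 1))) * (b + a))
(3) (- (- (-2 * 1)))  =[neg_neg →]=  (-2 * 1)    ⊢ cost 7, within 7

((-2 * 1) * (b + a))   [cost 7]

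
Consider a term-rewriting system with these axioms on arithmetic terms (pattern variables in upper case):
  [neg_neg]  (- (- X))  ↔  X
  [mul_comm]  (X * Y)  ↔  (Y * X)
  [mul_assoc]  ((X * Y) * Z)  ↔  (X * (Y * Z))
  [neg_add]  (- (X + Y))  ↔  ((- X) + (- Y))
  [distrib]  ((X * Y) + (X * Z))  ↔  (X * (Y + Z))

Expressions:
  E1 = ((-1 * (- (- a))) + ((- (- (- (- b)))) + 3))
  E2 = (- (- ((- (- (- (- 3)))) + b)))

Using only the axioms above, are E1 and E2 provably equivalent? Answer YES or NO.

The axioms are sound identities: if E1 ↔* E2 then E1 and E2 evaluate identically under any assignment.
Under a=1, b=0: E1 evaluates to 2, E2 to 3. Distinct ⇒ no rewrite sequence connects them.

NO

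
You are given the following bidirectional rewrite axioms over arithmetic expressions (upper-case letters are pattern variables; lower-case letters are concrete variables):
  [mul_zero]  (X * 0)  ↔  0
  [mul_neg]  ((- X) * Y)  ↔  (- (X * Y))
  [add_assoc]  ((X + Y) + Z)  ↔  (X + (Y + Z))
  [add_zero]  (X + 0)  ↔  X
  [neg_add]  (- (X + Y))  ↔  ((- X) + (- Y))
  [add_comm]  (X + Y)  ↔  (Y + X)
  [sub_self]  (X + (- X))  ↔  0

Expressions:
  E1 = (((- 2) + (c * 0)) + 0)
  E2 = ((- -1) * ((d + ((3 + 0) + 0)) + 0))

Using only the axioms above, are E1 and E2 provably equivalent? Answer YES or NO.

All listed rules preserve value, hence provable equivalence implies equal values everywhere; look for a separating assignment.
c=0, d=0 gives E1 ↦ -2, E2 ↦ 3; values differ ⇒ not provably equivalent.

NO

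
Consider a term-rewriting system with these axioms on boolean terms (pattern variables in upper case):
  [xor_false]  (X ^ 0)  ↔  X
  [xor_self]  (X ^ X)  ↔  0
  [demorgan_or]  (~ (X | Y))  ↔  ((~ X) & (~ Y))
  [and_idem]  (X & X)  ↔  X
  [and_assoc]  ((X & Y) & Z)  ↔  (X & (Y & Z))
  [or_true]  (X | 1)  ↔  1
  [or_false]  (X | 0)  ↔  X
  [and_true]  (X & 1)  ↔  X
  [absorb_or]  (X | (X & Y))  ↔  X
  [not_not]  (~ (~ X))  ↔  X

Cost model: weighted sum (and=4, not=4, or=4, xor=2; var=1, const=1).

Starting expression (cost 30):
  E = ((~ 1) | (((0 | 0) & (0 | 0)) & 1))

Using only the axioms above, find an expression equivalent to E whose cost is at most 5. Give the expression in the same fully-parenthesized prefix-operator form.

step 1: and_idem (→) rewrites ((0 | 0) & (0 | 0)) into (0 | 0), now ((~ 1) | ((0 | 0) & 1))
step 2: or_false (→) rewrites (0 | 0) into 0, now ((~ 1) | (0 & 1))
step 3: and_true (→) rewrites (0 & 1) into 0, now ((~ 1) | 0)
step 4: or_false (→) rewrites ((~ 1) | 0) into (~ 1), reaching cost 5 (bound 5)

(~ 1)   [cost 5]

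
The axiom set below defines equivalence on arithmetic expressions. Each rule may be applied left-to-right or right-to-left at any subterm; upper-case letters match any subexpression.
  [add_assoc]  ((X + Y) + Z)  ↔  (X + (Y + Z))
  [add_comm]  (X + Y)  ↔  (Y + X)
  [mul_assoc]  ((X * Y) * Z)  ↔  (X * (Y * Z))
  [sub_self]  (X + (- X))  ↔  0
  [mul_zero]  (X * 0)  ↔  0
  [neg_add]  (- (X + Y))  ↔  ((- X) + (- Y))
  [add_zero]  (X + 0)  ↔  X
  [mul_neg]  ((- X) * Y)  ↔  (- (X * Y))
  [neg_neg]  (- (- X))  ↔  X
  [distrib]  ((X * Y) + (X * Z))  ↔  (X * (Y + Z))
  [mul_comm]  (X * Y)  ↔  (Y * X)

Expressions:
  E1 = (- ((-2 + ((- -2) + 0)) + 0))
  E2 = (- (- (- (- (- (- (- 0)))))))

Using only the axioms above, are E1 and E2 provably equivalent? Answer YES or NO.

(1) ((- -2) + 0)  =[add_zero →]=  (- -2)    ⊢ (- ((-2 + (- -2)) + 0))
(2) ((-2 + (- -2)) + 0)  =[add_zero →]=  (-2 + (- -2))    ⊢ (- (-2 + (- -2)))
(3) (-2 + (- -2))  =[sub_self →]=  0    ⊢ (- 0)
(4) (- 0)  =[neg_neg ←]=  (- (- (- 0)))
(5) 0  =[neg_neg ←]=  (- (- 0))    ⊢ (- (- (- (- (- 0)))))
(6) (- (- 0))  =[neg_neg ←]=  (- (- (- (- 0))))    ⊢ E2

YES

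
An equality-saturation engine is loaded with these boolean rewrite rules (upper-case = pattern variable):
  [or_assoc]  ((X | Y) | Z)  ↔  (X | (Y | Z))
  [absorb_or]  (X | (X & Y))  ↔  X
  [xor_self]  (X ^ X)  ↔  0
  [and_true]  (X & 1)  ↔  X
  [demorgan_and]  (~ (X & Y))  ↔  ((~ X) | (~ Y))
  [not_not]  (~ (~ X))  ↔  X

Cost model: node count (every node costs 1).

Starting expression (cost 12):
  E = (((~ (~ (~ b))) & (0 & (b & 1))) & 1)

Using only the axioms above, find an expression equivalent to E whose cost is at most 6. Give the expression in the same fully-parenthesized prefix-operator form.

1. [and_true →] (((~ (~ (~ b))) & (0 & (b & 1))) & 1)  →  ((~ (~ (~ b))) & (0 & (b & 1)))
2. [not_not →] (~ (~ b))  →  b;  E = ((~ b) & (0 & (b & 1)))
3. [and_true →] (b & 1)  →  b;  cost 6 ≤ 6, done

((~ b) & (0 & b))   [cost 6]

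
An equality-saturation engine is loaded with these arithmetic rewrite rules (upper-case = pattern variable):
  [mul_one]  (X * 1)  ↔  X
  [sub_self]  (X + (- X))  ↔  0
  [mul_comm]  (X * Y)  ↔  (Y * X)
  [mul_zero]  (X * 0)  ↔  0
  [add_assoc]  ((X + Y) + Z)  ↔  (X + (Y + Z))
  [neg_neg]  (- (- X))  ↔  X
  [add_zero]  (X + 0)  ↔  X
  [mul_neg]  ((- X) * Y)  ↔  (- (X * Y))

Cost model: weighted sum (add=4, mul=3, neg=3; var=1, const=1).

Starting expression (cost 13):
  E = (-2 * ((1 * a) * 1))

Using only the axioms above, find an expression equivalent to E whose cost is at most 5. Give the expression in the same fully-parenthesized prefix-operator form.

(-2 * a)   [cost 5]

1. [mul_one →] ((1 * a) * 1)  →  (1 * a);  E = (-2 * (1 * a))
2. [mul_comm →] (1 * a)  →  (a * 1);  E = (-2 * (a * 1))
3. [mul_one →] (a * 1)  →  a;  cost 5 ≤ 5, done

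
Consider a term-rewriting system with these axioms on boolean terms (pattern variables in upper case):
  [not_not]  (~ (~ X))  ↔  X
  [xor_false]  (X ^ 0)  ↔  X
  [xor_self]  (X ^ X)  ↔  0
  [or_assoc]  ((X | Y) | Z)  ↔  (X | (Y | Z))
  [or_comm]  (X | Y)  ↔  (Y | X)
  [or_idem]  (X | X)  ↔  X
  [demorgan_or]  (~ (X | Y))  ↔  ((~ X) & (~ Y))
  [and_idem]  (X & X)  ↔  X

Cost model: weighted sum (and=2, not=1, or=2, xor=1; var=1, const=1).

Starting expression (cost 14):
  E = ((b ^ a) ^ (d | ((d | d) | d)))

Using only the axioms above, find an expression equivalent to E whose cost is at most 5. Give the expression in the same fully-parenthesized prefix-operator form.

((b ^ a) ^ d)   [cost 5]

(1) (d | d)  =[or_idem →]=  d    ⊢ ((b ^ a) ^ (d | (d | d)))
(2) (d | d)  =[or_idem →]=  d    ⊢ ((b ^ a) ^ (d | d))
(3) (d | d)  =[or_idem →]=  d    ⊢ cost 5, within 5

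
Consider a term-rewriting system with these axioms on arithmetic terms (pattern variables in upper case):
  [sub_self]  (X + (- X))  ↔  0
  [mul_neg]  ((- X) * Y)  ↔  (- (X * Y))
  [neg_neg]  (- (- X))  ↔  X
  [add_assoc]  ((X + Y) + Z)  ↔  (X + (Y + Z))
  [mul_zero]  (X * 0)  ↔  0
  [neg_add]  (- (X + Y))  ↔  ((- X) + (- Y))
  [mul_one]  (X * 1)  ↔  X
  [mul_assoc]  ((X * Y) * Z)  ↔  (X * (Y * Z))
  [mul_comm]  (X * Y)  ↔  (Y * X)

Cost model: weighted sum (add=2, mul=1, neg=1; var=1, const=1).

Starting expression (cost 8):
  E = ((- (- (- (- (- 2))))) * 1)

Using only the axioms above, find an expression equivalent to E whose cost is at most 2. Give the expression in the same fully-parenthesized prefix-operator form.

1. [neg_neg →] (- (- 2))  →  2;  E = ((- (- (- 2))) * 1)
2. [neg_neg →] (- (- (- 2)))  →  (- 2);  E = ((- 2) * 1)
3. [mul_one →] ((- 2) * 1)  →  (- 2);  cost 2 ≤ 2, done

(- 2)   [cost 2]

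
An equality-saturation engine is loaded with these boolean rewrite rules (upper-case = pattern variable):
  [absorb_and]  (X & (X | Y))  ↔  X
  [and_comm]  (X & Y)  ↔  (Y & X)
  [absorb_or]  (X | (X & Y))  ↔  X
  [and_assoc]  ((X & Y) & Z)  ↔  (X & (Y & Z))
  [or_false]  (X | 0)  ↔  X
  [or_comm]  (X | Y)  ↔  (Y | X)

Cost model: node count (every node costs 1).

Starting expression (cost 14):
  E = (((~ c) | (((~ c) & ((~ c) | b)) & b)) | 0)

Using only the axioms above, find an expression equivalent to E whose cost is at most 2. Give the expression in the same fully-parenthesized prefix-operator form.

(1) ((~ c) & ((~ c) | b))  =[absorb_and →]=  (~ c)    ⊢ (((~ c) | ((~ c) & b)) | 0)
(2) (((~ c) | ((~ c) & b)) | 0)  =[or_false →]=  ((~ c) | ((~ c) & b))
(3) ((~ c) | ((~ c) & b))  =[absorb_or →]=  (~ c)    ⊢ cost 2, within 2

(~ c)   [cost 2]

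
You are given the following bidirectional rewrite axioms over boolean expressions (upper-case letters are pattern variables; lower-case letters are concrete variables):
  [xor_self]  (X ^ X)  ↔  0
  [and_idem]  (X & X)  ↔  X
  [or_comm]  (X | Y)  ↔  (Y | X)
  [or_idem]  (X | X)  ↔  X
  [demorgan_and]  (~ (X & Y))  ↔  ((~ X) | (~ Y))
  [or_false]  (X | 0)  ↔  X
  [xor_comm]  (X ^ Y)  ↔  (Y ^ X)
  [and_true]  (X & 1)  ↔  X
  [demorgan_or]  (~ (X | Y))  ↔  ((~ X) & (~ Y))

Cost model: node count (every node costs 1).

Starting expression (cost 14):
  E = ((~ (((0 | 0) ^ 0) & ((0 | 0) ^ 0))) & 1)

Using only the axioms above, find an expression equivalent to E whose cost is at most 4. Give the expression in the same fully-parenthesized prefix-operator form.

(~ (0 ^ 0))   [cost 4]

(1) (((0 | 0) ^ 0) & ((0 | 0) ^ 0))  =[and_idem →]=  ((0 | 0) ^ 0)    ⊢ ((~ ((0 | 0) ^ 0)) & 1)
(2) ((~ ((0 | 0) ^ 0)) & 1)  =[and_true →]=  (~ ((0 | 0) ^ 0))
(3) (0 | 0)  =[or_idem →]=  0    ⊢ cost 4, within 4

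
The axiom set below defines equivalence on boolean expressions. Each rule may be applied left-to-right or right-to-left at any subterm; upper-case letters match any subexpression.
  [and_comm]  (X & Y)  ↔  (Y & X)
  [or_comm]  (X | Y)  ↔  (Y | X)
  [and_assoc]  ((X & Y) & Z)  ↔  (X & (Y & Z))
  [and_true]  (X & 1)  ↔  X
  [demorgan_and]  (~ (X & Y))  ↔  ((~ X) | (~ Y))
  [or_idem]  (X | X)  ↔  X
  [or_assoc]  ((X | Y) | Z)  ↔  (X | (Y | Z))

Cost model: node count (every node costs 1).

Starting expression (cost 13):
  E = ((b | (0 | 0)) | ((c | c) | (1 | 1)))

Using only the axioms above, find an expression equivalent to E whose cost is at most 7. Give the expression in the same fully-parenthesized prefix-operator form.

1. [or_idem →] (1 | 1)  →  1;  E = ((b | (0 | 0)) | ((c | c) | 1))
2. [or_idem →] (0 | 0)  →  0;  E = ((b | 0) | ((c | c) | 1))
3. [or_idem →] (c | c)  →  c;  cost 7 ≤ 7, done

((b | 0) | (c | 1))   [cost 7]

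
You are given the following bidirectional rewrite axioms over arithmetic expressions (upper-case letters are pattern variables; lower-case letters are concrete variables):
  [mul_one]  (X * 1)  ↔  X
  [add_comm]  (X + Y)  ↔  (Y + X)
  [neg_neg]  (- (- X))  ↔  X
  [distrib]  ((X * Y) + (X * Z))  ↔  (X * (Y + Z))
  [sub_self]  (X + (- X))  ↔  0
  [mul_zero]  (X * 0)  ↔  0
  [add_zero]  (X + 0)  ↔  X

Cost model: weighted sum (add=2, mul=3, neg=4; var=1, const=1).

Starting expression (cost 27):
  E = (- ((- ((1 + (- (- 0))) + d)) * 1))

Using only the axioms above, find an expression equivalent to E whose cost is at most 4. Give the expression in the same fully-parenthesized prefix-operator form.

(1) (- (- 0))  =[neg_neg →]=  0    ⊢ (- ((- ((1 + 0) + d)) * 1))
(2) ((- ((1 + 0) + d)) * 1)  =[mul_one →]=  (- ((1 + 0) + d))    ⊢ (- (- ((1 + 0) + d)))
(3) (- (- ((1 + 0) + d)))  =[neg_neg →]=  ((1 + 0) + d)
(4) (1 + 0)  =[add_zero →]=  1    ⊢ cost 4, within 4

(1 + d)   [cost 4]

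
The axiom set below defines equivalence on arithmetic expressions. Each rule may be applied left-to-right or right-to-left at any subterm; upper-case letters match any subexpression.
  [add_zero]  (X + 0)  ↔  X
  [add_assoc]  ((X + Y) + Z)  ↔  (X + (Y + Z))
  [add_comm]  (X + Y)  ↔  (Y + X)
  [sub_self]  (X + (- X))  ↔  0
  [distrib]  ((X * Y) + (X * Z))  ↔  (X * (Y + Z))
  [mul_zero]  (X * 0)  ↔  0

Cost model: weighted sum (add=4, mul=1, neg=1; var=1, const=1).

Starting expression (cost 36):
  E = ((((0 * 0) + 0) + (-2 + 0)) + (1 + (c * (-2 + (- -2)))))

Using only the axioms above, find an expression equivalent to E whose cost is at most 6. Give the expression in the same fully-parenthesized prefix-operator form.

step 1: sub_self (→) rewrites (-2 + (- -2)) into 0, now ((((0 * 0) + 0) + (-2 + 0)) + (1 + (c * 0)))
step 2: mul_zero (→) rewrites (c * 0) into 0, now ((((0 * 0) + 0) + (-2 + 0)) + (1 + 0))
step 3: add_zero (→) rewrites ((0 * 0) + 0) into (0 * 0), now (((0 * 0) + (-2 + 0)) + (1 + 0))
step 4: mul_zero (→) rewrites (0 * 0) into 0, now ((0 + (-2 + 0)) + (1 + 0))
step 5: add_zero (→) rewrites (1 + 0) into 1, now ((0 + (-2 + 0)) + 1)
step 6: add_zero (→) rewrites (-2 + 0) into -2, now ((0 + -2) + 1)
step 7: add_comm (→) rewrites (0 + -2) into (-2 + 0), now ((-2 + 0) + 1)
step 8: add_zero (→) rewrites (-2 + 0) into -2, reaching cost 6 (bound 6)

(-2 + 1)   [cost 6]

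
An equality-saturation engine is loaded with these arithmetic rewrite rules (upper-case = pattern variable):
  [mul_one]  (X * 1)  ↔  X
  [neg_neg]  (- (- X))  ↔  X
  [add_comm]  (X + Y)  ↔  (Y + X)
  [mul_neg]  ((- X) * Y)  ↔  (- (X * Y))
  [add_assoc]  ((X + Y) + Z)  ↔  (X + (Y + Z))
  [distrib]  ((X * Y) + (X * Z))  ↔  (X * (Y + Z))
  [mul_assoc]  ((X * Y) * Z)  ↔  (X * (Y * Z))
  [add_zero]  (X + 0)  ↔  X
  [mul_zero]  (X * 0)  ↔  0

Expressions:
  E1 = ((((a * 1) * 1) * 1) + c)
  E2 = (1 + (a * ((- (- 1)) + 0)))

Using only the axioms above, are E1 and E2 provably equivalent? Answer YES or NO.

The axioms are sound identities: if E1 ↔* E2 then E1 and E2 evaluate identically under any assignment.
Under a=0, c=0: E1 evaluates to 0, E2 to 1. Distinct ⇒ no rewrite sequence connects them.

NO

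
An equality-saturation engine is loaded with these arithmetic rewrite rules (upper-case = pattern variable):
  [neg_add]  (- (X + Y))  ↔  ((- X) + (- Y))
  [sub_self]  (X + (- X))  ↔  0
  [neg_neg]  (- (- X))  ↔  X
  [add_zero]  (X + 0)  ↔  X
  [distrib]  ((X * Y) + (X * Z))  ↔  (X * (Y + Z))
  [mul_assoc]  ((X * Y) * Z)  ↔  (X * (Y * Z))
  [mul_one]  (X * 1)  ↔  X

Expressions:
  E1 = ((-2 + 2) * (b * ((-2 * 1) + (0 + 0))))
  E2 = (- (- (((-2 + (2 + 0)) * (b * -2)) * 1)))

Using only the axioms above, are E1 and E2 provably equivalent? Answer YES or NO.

YES

1. [add_zero →] (0 + 0)  →  0;  E1 = ((-2 + 2) * (b * ((-2 * 1) + 0)))
2. [add_zero →] ((-2 * 1) + 0)  →  (-2 * 1);  E1 = ((-2 + 2) * (b * (-2 * 1)))
3. [mul_one →] (-2 * 1)  →  -2;  E1 = ((-2 + 2) * (b * -2))
4. [neg_neg ←] ((-2 + 2) * (b * -2))  →  (- (- ((-2 + 2) * (b * -2))))
5. [mul_one ←] ((-2 + 2) * (b * -2))  →  (((-2 + 2) * (b * -2)) * 1);  E1 = (- (- (((-2 + 2) * (b * -2)) * 1)))
6. [add_zero ←] 2  →  (2 + 0);  this is E2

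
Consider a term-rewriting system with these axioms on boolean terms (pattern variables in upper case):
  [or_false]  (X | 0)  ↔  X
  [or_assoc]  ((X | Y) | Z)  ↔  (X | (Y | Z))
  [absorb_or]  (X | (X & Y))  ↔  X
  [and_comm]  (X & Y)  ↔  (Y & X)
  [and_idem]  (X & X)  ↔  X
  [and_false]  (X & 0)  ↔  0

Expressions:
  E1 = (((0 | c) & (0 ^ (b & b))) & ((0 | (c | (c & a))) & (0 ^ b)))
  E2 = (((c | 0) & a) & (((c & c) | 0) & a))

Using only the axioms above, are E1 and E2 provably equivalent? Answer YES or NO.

NO

The axioms are sound identities: if E1 ↔* E2 then E1 and E2 evaluate identically under any assignment.
Under a=0, b=1, c=1: E1 evaluates to 1, E2 to 0. Distinct ⇒ no rewrite sequence connects them.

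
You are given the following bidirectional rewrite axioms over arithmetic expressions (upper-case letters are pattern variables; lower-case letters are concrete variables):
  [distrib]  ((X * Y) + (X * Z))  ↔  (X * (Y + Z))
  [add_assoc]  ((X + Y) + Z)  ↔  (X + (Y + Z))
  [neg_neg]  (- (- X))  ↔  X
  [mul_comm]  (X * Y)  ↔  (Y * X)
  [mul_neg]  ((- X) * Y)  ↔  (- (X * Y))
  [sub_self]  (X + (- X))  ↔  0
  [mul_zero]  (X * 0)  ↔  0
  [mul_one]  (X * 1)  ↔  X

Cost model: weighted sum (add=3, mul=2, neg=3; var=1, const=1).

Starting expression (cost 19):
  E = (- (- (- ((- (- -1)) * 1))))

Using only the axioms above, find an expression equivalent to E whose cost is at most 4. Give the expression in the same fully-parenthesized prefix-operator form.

(1) ((- (- -1)) * 1)  =[mul_one →]=  (- (- -1))    ⊢ (- (- (- (- (- -1)))))
(2) (- (- (- (- -1))))  =[neg_neg →]=  (- (- -1))    ⊢ (- (- (- -1)))
(3) (- (- -1))  =[neg_neg →]=  -1    ⊢ cost 4, within 4

(- -1)   [cost 4]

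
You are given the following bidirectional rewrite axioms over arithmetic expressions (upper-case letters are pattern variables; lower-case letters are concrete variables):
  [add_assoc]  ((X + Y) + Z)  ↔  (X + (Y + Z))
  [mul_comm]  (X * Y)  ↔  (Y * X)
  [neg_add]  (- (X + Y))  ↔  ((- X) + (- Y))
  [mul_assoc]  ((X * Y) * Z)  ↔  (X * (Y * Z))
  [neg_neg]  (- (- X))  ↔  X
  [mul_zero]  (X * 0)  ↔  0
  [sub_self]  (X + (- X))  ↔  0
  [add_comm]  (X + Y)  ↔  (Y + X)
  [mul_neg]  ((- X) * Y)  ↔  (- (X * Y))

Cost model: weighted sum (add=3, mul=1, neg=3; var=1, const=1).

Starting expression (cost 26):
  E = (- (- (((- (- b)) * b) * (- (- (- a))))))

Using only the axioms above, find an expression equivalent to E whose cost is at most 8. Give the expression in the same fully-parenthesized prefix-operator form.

((b * b) * (- a))   [cost 8]

step 1: neg_neg (→) rewrites (- (- (((- (- b)) * b) * (- (- (- a)))))) into (((- (- b)) * b) * (- (- (- a))))
step 2: neg_neg (→) rewrites (- (- (- a))) into (- a), now (((- (- b)) * b) * (- a))
step 3: neg_neg (→) rewrites (- (- b)) into b, reaching cost 8 (bound 8)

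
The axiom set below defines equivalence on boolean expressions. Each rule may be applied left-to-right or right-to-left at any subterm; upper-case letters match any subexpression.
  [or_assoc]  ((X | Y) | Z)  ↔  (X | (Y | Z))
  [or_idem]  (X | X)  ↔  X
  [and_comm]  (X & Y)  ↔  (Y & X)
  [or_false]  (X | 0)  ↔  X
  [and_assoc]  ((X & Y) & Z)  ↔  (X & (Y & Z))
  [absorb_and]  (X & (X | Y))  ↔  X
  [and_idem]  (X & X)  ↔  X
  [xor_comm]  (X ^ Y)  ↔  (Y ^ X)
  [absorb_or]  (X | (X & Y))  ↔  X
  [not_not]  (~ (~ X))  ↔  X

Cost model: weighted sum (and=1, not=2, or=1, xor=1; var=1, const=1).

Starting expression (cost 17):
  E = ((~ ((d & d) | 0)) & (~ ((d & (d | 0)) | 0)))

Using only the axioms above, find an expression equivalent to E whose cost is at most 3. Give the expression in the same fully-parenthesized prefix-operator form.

(1) (d | 0)  =[or_false →]=  d    ⊢ ((~ ((d & d) | 0)) & (~ ((d & d) | 0)))
(2) ((~ ((d & d) | 0)) & (~ ((d & d) | 0)))  =[and_idem →]=  (~ ((d & d) | 0))
(3) ((d & d) | 0)  =[or_false →]=  (d & d)    ⊢ (~ (d & d))
(4) (d & d)  =[and_idem →]=  d    ⊢ cost 3, within 3

(~ d)   [cost 3]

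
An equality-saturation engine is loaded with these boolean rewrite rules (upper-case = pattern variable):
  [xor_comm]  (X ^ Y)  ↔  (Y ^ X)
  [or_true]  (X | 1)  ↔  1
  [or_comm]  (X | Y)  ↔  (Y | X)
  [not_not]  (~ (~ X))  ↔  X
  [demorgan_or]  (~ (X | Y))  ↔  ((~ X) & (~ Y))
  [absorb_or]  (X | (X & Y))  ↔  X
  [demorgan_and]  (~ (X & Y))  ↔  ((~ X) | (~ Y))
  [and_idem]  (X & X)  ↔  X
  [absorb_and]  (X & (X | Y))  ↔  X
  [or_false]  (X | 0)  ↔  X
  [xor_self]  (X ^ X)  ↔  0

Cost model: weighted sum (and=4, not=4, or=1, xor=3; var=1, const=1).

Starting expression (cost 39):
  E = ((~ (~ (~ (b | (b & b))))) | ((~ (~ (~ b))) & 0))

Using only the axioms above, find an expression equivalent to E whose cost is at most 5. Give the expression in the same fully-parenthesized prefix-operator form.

(~ b)   [cost 5]

1. [absorb_or →] (b | (b & b))  →  b;  E = ((~ (~ (~ b))) | ((~ (~ (~ b))) & 0))
2. [absorb_or →] ((~ (~ (~ b))) | ((~ (~ (~ b))) & 0))  →  (~ (~ (~ b)))
3. [not_not →] (~ (~ (~ b)))  →  (~ b);  cost 5 ≤ 5, done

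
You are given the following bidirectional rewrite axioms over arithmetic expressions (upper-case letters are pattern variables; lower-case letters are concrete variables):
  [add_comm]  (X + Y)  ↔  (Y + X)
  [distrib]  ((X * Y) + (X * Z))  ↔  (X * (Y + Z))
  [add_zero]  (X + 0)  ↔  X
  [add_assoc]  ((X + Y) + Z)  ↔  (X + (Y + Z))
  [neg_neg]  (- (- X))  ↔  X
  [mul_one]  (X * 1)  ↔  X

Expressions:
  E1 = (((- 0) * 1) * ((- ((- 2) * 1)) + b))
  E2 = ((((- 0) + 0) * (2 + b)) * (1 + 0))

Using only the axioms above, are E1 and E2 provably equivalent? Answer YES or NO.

YES

1. [mul_one →] ((- 2) * 1)  →  (- 2);  E1 = (((- 0) * 1) * ((- (- 2)) + b))
2. [neg_neg →] (- (- 2))  →  2;  E1 = (((- 0) * 1) * (2 + b))
3. [mul_one →] ((- 0) * 1)  →  (- 0);  E1 = ((- 0) * (2 + b))
4. [mul_one ←] ((- 0) * (2 + b))  →  (((- 0) * (2 + b)) * 1)
5. [add_zero ←] (- 0)  →  ((- 0) + 0);  E1 = ((((- 0) + 0) * (2 + b)) * 1)
6. [add_zero ←] 1  →  (1 + 0);  this is E2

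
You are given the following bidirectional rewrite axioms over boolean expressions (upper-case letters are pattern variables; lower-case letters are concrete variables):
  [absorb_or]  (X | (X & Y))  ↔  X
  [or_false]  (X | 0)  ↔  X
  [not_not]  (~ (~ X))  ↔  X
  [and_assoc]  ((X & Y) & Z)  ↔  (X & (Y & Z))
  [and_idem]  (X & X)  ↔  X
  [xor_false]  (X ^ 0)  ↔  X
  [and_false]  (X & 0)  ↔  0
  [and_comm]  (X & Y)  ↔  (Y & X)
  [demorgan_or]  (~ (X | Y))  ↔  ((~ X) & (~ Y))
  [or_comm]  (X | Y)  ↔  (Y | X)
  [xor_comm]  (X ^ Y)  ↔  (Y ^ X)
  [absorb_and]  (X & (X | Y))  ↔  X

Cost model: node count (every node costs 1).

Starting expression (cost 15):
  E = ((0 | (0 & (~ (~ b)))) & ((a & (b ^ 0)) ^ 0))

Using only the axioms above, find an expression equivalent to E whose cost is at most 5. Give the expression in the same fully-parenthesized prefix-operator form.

1. [not_not →] (~ (~ b))  →  b;  E = ((0 | (0 & b)) & ((a & (b ^ 0)) ^ 0))
2. [absorb_or →] (0 | (0 & b))  →  0;  E = (0 & ((a & (b ^ 0)) ^ 0))
3. [xor_false →] ((a & (b ^ 0)) ^ 0)  →  (a & (b ^ 0));  E = (0 & (a & (b ^ 0)))
4. [xor_false →] (b ^ 0)  →  b;  cost 5 ≤ 5, done

(0 & (a & b))   [cost 5]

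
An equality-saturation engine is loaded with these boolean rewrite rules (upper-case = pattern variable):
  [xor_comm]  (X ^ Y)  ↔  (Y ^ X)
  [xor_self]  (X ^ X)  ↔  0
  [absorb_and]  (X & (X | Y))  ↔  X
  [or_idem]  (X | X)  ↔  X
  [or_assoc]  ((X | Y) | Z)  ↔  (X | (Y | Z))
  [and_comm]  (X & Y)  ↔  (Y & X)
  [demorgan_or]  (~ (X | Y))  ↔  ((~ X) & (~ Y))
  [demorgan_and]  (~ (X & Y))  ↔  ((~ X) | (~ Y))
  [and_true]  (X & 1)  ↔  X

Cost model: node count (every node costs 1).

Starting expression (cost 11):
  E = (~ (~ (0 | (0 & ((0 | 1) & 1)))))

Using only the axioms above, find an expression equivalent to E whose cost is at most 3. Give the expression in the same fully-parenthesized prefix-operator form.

(1) ((0 | 1) & 1)  =[and_true →]=  (0 | 1)    ⊢ (~ (~ (0 | (0 & (0 | 1)))))
(2) (0 & (0 | 1))  =[absorb_and →]=  0    ⊢ (~ (~ (0 | 0)))
(3) (0 | 0)  =[or_idem →]=  0    ⊢ cost 3, within 3

(~ (~ 0))   [cost 3]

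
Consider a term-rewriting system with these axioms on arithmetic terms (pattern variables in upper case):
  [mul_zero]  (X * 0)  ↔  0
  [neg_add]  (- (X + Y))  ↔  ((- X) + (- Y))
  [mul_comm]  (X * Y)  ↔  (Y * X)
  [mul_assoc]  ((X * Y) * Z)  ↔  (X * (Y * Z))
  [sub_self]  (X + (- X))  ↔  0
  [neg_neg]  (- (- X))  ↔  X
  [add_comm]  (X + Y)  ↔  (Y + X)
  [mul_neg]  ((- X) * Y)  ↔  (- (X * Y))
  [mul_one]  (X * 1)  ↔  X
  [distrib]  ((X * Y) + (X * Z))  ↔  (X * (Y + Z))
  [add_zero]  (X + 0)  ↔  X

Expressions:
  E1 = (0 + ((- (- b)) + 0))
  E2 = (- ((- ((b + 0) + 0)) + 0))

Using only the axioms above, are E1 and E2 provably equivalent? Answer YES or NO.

step 1: add_comm (→) rewrites (0 + ((- (- b)) + 0)) into (((- (- b)) + 0) + 0)
step 2: add_zero (→) rewrites ((- (- b)) + 0) into (- (- b)), now ((- (- b)) + 0)
step 3: add_zero (→) rewrites ((- (- b)) + 0) into (- (- b))
step 4: add_zero (←) rewrites b into (b + 0), now (- (- (b + 0)))
step 5: add_zero (←) rewrites (b + 0) into ((b + 0) + 0), now (- (- ((b + 0) + 0)))
step 6: add_zero (←) rewrites (- ((b + 0) + 0)) into ((- ((b + 0) + 0)) + 0), which is E2

YES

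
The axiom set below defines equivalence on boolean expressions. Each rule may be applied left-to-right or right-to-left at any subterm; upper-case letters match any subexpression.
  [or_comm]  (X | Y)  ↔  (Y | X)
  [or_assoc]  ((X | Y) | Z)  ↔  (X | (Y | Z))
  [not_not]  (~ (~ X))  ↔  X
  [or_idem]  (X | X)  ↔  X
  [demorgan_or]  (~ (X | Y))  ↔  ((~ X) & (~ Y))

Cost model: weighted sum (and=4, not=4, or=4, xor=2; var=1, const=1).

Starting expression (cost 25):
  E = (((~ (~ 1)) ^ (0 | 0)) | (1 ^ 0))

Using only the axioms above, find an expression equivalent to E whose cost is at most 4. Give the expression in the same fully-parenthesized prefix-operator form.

(1 ^ 0)   [cost 4]

(1) (0 | 0)  =[or_idem →]=  0    ⊢ (((~ (~ 1)) ^ 0) | (1 ^ 0))
(2) (~ (~ 1))  =[not_not →]=  1    ⊢ ((1 ^ 0) | (1 ^ 0))
(3) ((1 ^ 0) | (1 ^ 0))  =[or_idem →]=  (1 ^ 0)    ⊢ cost 4, within 4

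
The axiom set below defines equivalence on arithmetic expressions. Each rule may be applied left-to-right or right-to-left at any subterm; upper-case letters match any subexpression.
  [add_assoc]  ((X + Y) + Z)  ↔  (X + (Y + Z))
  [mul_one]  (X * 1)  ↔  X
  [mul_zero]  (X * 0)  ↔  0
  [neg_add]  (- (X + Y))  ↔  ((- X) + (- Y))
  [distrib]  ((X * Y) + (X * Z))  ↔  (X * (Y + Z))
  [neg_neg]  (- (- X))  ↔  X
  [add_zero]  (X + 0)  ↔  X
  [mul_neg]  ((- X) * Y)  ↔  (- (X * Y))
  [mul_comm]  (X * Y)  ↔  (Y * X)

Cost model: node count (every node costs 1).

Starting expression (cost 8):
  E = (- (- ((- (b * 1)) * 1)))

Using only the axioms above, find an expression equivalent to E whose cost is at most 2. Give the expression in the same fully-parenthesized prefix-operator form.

(- b)   [cost 2]

(1) (b * 1)  =[mul_one →]=  b    ⊢ (- (- ((- b) * 1)))
(2) ((- b) * 1)  =[mul_one →]=  (- b)    ⊢ (- (- (- b)))
(3) (- (- b))  =[neg_neg →]=  b    ⊢ cost 2, within 2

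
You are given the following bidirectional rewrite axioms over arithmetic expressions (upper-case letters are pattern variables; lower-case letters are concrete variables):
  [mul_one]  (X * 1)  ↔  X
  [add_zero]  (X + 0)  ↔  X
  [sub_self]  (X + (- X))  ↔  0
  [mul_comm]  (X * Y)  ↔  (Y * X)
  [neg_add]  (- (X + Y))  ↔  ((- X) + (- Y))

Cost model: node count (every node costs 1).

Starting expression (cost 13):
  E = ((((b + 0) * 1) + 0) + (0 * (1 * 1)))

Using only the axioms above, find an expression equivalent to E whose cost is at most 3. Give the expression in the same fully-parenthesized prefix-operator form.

(1 * b)   [cost 3]

1. [add_zero →] (b + 0)  →  b;  E = (((b * 1) + 0) + (0 * (1 * 1)))
2. [mul_comm →] (b * 1)  →  (1 * b);  E = (((1 * b) + 0) + (0 * (1 * 1)))
3. [add_zero →] ((1 * b) + 0)  →  (1 * b);  E = ((1 * b) + (0 * (1 * 1)))
4. [mul_one →] (1 * 1)  →  1;  E = ((1 * b) + (0 * 1))
5. [mul_one →] (0 * 1)  →  0;  E = ((1 * b) + 0)
6. [add_zero →] ((1 * b) + 0)  →  (1 * b);  cost 3 ≤ 3, done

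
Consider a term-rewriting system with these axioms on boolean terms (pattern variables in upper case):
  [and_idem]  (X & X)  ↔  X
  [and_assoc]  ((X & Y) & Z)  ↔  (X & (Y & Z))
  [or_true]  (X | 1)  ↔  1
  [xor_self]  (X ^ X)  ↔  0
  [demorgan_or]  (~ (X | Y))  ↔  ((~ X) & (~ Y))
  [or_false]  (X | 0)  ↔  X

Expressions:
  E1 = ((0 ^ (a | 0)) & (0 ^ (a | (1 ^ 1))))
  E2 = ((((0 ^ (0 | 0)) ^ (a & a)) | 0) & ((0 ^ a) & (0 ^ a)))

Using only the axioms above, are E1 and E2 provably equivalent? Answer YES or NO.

1. [xor_self →] (1 ^ 1)  →  0;  E1 = ((0 ^ (a | 0)) & (0 ^ (a | 0)))
2. [and_idem →] ((0 ^ (a | 0)) & (0 ^ (a | 0)))  →  (0 ^ (a | 0))
3. [or_false →] (a | 0)  →  a;  E1 = (0 ^ a)
4. [and_idem ←] (0 ^ a)  →  ((0 ^ a) & (0 ^ a))
5. [xor_self ←] 0  →  (0 ^ 0);  E1 = (((0 ^ 0) ^ a) & (0 ^ a))
6. [and_idem ←] (0 ^ a)  →  ((0 ^ a) & (0 ^ a));  E1 = (((0 ^ 0) ^ a) & ((0 ^ a) & (0 ^ a)))
7. [and_idem ←] a  →  (a & a);  E1 = (((0 ^ 0) ^ (a & a)) & ((0 ^ a) & (0 ^ a)))
8. [or_false ←] 0  →  (0 | 0);  E1 = (((0 ^ (0 | 0)) ^ (a & a)) & ((0 ^ a) & (0 ^ a)))
9. [or_false ←] ((0 ^ (0 | 0)) ^ (a & a))  →  (((0 ^ (0 | 0)) ^ (a & a)) | 0);  this is E2

YES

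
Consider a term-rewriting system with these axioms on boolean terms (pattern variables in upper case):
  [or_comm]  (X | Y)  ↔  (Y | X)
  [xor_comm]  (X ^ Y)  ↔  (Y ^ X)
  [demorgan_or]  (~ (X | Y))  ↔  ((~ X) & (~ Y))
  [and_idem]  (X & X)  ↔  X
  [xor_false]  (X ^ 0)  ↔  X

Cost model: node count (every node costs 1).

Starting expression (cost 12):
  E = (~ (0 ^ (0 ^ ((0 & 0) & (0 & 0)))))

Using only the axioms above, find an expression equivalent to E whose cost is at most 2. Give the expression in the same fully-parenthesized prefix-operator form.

(~ 0)   [cost 2]

1. [and_idem →] ((0 & 0) & (0 & 0))  →  (0 & 0);  E = (~ (0 ^ (0 ^ (0 & 0))))
2. [and_idem →] (0 & 0)  →  0;  E = (~ (0 ^ (0 ^ 0)))
3. [xor_false →] (0 ^ 0)  →  0;  E = (~ (0 ^ 0))
4. [xor_false →] (0 ^ 0)  →  0;  cost 2 ≤ 2, done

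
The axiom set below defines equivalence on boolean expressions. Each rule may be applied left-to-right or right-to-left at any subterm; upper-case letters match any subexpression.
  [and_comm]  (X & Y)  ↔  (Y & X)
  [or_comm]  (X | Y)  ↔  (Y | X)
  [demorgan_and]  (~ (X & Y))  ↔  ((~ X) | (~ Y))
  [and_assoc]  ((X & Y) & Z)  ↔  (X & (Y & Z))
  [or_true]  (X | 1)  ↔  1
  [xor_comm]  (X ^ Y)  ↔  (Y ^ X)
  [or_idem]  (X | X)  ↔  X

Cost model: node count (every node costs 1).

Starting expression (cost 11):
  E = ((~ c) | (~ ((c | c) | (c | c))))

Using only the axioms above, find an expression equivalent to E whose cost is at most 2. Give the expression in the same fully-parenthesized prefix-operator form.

(~ c)   [cost 2]

(1) ((c | c) | (c | c))  =[or_idem →]=  (c | c)    ⊢ ((~ c) | (~ (c | c)))
(2) (c | c)  =[or_idem →]=  c    ⊢ ((~ c) | (~ c))
(3) ((~ c) | (~ c))  =[or_idem →]=  (~ c)    ⊢ cost 2, within 2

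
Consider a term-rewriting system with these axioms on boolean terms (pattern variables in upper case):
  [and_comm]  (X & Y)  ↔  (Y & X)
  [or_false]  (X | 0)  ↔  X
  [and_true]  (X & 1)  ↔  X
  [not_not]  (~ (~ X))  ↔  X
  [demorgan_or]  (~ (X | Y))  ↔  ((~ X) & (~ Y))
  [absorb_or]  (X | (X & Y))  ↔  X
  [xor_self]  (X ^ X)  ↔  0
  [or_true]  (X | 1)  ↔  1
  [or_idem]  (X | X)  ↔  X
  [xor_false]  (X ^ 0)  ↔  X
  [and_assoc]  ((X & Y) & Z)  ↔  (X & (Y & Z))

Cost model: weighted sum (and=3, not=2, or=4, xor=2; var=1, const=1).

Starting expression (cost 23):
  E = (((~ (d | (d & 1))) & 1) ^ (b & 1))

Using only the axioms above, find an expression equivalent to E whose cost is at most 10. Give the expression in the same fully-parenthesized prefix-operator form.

((~ d) ^ (b & 1))   [cost 10]

1. [and_true →] (d & 1)  →  d;  E = (((~ (d | d)) & 1) ^ (b & 1))
2. [or_idem →] (d | d)  →  d;  E = (((~ d) & 1) ^ (b & 1))
3. [and_true →] ((~ d) & 1)  →  (~ d);  cost 10 ≤ 10, done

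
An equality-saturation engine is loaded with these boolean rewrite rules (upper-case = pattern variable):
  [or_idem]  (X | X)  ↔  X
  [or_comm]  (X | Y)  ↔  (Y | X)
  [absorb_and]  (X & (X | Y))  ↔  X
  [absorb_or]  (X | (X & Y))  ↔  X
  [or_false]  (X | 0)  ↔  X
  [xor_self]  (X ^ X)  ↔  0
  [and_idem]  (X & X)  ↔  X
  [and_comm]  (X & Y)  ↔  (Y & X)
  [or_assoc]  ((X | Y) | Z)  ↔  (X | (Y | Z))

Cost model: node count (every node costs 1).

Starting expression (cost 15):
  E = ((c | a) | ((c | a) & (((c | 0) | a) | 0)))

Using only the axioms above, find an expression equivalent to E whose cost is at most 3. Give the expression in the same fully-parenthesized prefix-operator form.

(c | a)   [cost 3]

(1) (c | 0)  =[or_false →]=  c    ⊢ ((c | a) | ((c | a) & ((c | a) | 0)))
(2) ((c | a) | 0)  =[or_false →]=  (c | a)    ⊢ ((c | a) | ((c | a) & (c | a)))
(3) ((c | a) & (c | a))  =[and_idem →]=  (c | a)    ⊢ ((c | a) | (c | a))
(4) ((c | a) | (c | a))  =[or_idem →]=  (c | a)    ⊢ cost 3, within 3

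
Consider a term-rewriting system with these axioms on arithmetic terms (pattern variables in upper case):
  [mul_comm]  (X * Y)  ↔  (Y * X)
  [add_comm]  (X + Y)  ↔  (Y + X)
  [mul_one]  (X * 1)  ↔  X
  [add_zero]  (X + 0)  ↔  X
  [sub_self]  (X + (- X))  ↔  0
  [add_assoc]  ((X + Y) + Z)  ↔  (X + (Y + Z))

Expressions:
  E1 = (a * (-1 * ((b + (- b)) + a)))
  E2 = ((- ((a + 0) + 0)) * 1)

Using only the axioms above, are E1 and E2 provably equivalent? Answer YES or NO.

NO

All listed rules preserve value, hence provable equivalence implies equal values everywhere; look for a separating assignment.
a=-1, b=0 gives E1 ↦ -1, E2 ↦ 1; values differ ⇒ not provably equivalent.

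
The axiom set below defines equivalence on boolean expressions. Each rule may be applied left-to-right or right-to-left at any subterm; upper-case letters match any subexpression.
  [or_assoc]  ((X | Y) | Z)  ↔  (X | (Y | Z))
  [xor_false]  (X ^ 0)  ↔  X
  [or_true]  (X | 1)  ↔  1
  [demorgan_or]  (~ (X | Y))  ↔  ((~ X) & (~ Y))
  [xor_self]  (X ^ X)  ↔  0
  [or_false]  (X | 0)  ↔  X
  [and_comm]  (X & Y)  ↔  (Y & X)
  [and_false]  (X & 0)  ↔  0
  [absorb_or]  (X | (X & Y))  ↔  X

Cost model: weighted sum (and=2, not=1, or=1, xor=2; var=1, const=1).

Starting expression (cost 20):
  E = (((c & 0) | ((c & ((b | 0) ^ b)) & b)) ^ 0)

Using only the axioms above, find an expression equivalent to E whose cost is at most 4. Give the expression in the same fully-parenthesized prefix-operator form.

step 1: or_false (→) rewrites (b | 0) into b, now (((c & 0) | ((c & (b ^ b)) & b)) ^ 0)
step 2: xor_self (→) rewrites (b ^ b) into 0, now (((c & 0) | ((c & 0) & b)) ^ 0)
step 3: absorb_or (→) rewrites ((c & 0) | ((c & 0) & b)) into (c & 0), now ((c & 0) ^ 0)
step 4: xor_false (→) rewrites ((c & 0) ^ 0) into (c & 0), reaching cost 4 (bound 4)

(c & 0)   [cost 4]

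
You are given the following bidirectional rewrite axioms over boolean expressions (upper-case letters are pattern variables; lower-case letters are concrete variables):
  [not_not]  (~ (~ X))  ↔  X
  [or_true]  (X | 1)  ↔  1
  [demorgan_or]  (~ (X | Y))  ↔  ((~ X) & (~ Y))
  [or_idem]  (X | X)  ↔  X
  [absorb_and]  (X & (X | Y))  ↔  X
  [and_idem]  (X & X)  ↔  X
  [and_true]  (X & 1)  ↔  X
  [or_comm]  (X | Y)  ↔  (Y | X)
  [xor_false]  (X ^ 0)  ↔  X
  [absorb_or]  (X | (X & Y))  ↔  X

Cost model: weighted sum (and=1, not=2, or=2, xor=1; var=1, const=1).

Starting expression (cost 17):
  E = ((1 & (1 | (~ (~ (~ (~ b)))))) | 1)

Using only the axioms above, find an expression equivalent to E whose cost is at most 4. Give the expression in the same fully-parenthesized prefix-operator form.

step 1: not_not (→) rewrites (~ (~ (~ (~ b)))) into (~ (~ b)), now ((1 & (1 | (~ (~ b)))) | 1)
step 2: not_not (→) rewrites (~ (~ b)) into b, now ((1 & (1 | b)) | 1)
step 3: absorb_and (→) rewrites (1 & (1 | b)) into 1, reaching cost 4 (bound 4)

(1 | 1)   [cost 4]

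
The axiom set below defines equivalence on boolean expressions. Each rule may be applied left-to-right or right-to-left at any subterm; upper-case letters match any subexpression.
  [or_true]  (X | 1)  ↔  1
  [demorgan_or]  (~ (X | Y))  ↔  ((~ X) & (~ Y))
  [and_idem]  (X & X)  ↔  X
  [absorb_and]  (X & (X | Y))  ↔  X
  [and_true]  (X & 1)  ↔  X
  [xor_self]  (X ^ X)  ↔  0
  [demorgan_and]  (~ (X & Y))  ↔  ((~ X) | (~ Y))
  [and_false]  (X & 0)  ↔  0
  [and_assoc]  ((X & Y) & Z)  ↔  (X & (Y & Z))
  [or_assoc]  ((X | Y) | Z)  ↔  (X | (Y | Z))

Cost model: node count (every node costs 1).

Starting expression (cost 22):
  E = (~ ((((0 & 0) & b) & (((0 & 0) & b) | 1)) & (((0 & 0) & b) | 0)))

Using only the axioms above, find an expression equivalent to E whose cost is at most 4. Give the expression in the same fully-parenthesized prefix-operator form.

(~ (0 & b))   [cost 4]

step 1: absorb_and (→) rewrites (((0 & 0) & b) & (((0 & 0) & b) | 1)) into ((0 & 0) & b), now (~ (((0 & 0) & b) & (((0 & 0) & b) | 0)))
step 2: absorb_and (→) rewrites (((0 & 0) & b) & (((0 & 0) & b) | 0)) into ((0 & 0) & b), now (~ ((0 & 0) & b))
step 3: and_idem (→) rewrites (0 & 0) into 0, reaching cost 4 (bound 4)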